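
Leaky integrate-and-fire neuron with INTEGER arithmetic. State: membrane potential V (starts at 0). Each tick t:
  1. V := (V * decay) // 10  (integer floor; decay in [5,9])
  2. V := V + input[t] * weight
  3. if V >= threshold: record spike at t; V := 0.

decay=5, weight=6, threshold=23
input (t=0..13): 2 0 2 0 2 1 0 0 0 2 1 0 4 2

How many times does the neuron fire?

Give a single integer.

Answer: 1

Derivation:
t=0: input=2 -> V=12
t=1: input=0 -> V=6
t=2: input=2 -> V=15
t=3: input=0 -> V=7
t=4: input=2 -> V=15
t=5: input=1 -> V=13
t=6: input=0 -> V=6
t=7: input=0 -> V=3
t=8: input=0 -> V=1
t=9: input=2 -> V=12
t=10: input=1 -> V=12
t=11: input=0 -> V=6
t=12: input=4 -> V=0 FIRE
t=13: input=2 -> V=12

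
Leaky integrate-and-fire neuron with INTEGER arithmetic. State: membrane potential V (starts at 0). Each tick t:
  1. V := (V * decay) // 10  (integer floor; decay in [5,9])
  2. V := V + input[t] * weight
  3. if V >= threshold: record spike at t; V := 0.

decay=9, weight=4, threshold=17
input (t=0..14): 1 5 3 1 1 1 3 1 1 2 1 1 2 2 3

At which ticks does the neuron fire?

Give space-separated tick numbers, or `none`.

t=0: input=1 -> V=4
t=1: input=5 -> V=0 FIRE
t=2: input=3 -> V=12
t=3: input=1 -> V=14
t=4: input=1 -> V=16
t=5: input=1 -> V=0 FIRE
t=6: input=3 -> V=12
t=7: input=1 -> V=14
t=8: input=1 -> V=16
t=9: input=2 -> V=0 FIRE
t=10: input=1 -> V=4
t=11: input=1 -> V=7
t=12: input=2 -> V=14
t=13: input=2 -> V=0 FIRE
t=14: input=3 -> V=12

Answer: 1 5 9 13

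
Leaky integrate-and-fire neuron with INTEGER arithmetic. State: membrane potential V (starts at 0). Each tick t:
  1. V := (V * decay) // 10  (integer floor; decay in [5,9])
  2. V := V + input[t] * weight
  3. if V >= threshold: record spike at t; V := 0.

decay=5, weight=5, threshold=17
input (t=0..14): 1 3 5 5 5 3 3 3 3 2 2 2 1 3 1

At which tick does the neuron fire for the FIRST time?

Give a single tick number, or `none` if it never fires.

Answer: 1

Derivation:
t=0: input=1 -> V=5
t=1: input=3 -> V=0 FIRE
t=2: input=5 -> V=0 FIRE
t=3: input=5 -> V=0 FIRE
t=4: input=5 -> V=0 FIRE
t=5: input=3 -> V=15
t=6: input=3 -> V=0 FIRE
t=7: input=3 -> V=15
t=8: input=3 -> V=0 FIRE
t=9: input=2 -> V=10
t=10: input=2 -> V=15
t=11: input=2 -> V=0 FIRE
t=12: input=1 -> V=5
t=13: input=3 -> V=0 FIRE
t=14: input=1 -> V=5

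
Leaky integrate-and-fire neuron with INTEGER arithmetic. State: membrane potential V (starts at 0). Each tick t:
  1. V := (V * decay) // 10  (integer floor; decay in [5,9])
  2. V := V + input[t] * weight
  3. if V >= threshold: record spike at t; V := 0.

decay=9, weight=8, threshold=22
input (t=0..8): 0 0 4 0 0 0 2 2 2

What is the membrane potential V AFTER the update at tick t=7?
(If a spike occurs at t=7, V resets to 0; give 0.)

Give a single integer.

t=0: input=0 -> V=0
t=1: input=0 -> V=0
t=2: input=4 -> V=0 FIRE
t=3: input=0 -> V=0
t=4: input=0 -> V=0
t=5: input=0 -> V=0
t=6: input=2 -> V=16
t=7: input=2 -> V=0 FIRE
t=8: input=2 -> V=16

Answer: 0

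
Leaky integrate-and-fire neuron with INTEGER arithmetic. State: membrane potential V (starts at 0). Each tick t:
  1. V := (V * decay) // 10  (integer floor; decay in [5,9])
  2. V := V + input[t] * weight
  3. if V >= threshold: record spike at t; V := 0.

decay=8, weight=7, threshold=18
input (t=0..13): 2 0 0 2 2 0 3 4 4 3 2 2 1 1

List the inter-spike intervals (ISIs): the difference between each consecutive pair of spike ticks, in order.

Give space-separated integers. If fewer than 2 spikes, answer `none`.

Answer: 3 1 1 1 2

Derivation:
t=0: input=2 -> V=14
t=1: input=0 -> V=11
t=2: input=0 -> V=8
t=3: input=2 -> V=0 FIRE
t=4: input=2 -> V=14
t=5: input=0 -> V=11
t=6: input=3 -> V=0 FIRE
t=7: input=4 -> V=0 FIRE
t=8: input=4 -> V=0 FIRE
t=9: input=3 -> V=0 FIRE
t=10: input=2 -> V=14
t=11: input=2 -> V=0 FIRE
t=12: input=1 -> V=7
t=13: input=1 -> V=12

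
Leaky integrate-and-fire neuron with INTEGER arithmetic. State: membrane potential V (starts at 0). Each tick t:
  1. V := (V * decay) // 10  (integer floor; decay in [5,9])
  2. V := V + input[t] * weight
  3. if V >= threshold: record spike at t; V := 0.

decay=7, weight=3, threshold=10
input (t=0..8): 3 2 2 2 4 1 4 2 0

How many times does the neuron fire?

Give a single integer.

Answer: 4

Derivation:
t=0: input=3 -> V=9
t=1: input=2 -> V=0 FIRE
t=2: input=2 -> V=6
t=3: input=2 -> V=0 FIRE
t=4: input=4 -> V=0 FIRE
t=5: input=1 -> V=3
t=6: input=4 -> V=0 FIRE
t=7: input=2 -> V=6
t=8: input=0 -> V=4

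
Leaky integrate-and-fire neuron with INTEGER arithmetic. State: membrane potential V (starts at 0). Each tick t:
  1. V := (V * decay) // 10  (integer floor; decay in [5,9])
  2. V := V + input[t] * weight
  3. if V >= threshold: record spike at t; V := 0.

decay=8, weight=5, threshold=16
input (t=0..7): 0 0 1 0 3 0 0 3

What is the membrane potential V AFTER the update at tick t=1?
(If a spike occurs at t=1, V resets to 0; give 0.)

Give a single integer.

Answer: 0

Derivation:
t=0: input=0 -> V=0
t=1: input=0 -> V=0
t=2: input=1 -> V=5
t=3: input=0 -> V=4
t=4: input=3 -> V=0 FIRE
t=5: input=0 -> V=0
t=6: input=0 -> V=0
t=7: input=3 -> V=15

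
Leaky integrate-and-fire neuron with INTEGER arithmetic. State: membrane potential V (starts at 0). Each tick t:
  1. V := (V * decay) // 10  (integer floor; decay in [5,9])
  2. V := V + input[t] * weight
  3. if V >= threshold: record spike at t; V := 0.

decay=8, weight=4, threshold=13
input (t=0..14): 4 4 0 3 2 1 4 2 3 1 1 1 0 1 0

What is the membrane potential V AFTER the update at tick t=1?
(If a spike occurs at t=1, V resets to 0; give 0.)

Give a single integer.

Answer: 0

Derivation:
t=0: input=4 -> V=0 FIRE
t=1: input=4 -> V=0 FIRE
t=2: input=0 -> V=0
t=3: input=3 -> V=12
t=4: input=2 -> V=0 FIRE
t=5: input=1 -> V=4
t=6: input=4 -> V=0 FIRE
t=7: input=2 -> V=8
t=8: input=3 -> V=0 FIRE
t=9: input=1 -> V=4
t=10: input=1 -> V=7
t=11: input=1 -> V=9
t=12: input=0 -> V=7
t=13: input=1 -> V=9
t=14: input=0 -> V=7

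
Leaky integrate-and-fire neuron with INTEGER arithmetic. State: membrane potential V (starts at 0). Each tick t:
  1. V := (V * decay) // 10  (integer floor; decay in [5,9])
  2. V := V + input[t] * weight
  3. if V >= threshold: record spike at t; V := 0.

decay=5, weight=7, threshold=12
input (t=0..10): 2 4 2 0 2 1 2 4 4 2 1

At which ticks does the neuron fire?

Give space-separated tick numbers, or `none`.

t=0: input=2 -> V=0 FIRE
t=1: input=4 -> V=0 FIRE
t=2: input=2 -> V=0 FIRE
t=3: input=0 -> V=0
t=4: input=2 -> V=0 FIRE
t=5: input=1 -> V=7
t=6: input=2 -> V=0 FIRE
t=7: input=4 -> V=0 FIRE
t=8: input=4 -> V=0 FIRE
t=9: input=2 -> V=0 FIRE
t=10: input=1 -> V=7

Answer: 0 1 2 4 6 7 8 9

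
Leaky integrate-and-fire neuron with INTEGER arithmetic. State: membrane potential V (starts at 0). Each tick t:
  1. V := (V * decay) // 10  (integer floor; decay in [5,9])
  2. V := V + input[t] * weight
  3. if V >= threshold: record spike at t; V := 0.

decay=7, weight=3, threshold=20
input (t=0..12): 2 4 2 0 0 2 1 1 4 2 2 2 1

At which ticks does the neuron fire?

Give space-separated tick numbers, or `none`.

t=0: input=2 -> V=6
t=1: input=4 -> V=16
t=2: input=2 -> V=17
t=3: input=0 -> V=11
t=4: input=0 -> V=7
t=5: input=2 -> V=10
t=6: input=1 -> V=10
t=7: input=1 -> V=10
t=8: input=4 -> V=19
t=9: input=2 -> V=19
t=10: input=2 -> V=19
t=11: input=2 -> V=19
t=12: input=1 -> V=16

Answer: none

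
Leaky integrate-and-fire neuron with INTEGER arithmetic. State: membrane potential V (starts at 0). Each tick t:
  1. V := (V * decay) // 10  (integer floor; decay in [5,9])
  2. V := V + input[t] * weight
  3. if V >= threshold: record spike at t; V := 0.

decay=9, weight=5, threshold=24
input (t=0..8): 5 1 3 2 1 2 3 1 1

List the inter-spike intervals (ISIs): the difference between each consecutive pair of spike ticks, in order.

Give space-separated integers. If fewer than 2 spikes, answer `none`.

t=0: input=5 -> V=0 FIRE
t=1: input=1 -> V=5
t=2: input=3 -> V=19
t=3: input=2 -> V=0 FIRE
t=4: input=1 -> V=5
t=5: input=2 -> V=14
t=6: input=3 -> V=0 FIRE
t=7: input=1 -> V=5
t=8: input=1 -> V=9

Answer: 3 3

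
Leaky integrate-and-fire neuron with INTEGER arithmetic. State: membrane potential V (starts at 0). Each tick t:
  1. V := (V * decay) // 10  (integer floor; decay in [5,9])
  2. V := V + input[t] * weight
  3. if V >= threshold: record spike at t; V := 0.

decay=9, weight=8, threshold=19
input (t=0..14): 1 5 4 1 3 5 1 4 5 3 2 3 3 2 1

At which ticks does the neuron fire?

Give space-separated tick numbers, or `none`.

Answer: 1 2 4 5 7 8 9 11 12 14

Derivation:
t=0: input=1 -> V=8
t=1: input=5 -> V=0 FIRE
t=2: input=4 -> V=0 FIRE
t=3: input=1 -> V=8
t=4: input=3 -> V=0 FIRE
t=5: input=5 -> V=0 FIRE
t=6: input=1 -> V=8
t=7: input=4 -> V=0 FIRE
t=8: input=5 -> V=0 FIRE
t=9: input=3 -> V=0 FIRE
t=10: input=2 -> V=16
t=11: input=3 -> V=0 FIRE
t=12: input=3 -> V=0 FIRE
t=13: input=2 -> V=16
t=14: input=1 -> V=0 FIRE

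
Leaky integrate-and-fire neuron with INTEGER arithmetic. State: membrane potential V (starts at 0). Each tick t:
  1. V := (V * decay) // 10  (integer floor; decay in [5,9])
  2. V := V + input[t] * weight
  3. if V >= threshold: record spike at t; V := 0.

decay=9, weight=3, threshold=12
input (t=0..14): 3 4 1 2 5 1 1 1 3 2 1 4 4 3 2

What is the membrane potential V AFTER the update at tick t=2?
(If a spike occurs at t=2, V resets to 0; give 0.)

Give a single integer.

Answer: 3

Derivation:
t=0: input=3 -> V=9
t=1: input=4 -> V=0 FIRE
t=2: input=1 -> V=3
t=3: input=2 -> V=8
t=4: input=5 -> V=0 FIRE
t=5: input=1 -> V=3
t=6: input=1 -> V=5
t=7: input=1 -> V=7
t=8: input=3 -> V=0 FIRE
t=9: input=2 -> V=6
t=10: input=1 -> V=8
t=11: input=4 -> V=0 FIRE
t=12: input=4 -> V=0 FIRE
t=13: input=3 -> V=9
t=14: input=2 -> V=0 FIRE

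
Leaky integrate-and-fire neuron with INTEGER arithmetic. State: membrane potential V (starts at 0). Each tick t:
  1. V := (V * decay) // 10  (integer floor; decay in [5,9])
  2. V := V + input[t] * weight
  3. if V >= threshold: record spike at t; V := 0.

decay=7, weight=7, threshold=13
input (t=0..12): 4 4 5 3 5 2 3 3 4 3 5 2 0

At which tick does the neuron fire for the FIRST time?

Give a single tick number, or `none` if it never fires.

t=0: input=4 -> V=0 FIRE
t=1: input=4 -> V=0 FIRE
t=2: input=5 -> V=0 FIRE
t=3: input=3 -> V=0 FIRE
t=4: input=5 -> V=0 FIRE
t=5: input=2 -> V=0 FIRE
t=6: input=3 -> V=0 FIRE
t=7: input=3 -> V=0 FIRE
t=8: input=4 -> V=0 FIRE
t=9: input=3 -> V=0 FIRE
t=10: input=5 -> V=0 FIRE
t=11: input=2 -> V=0 FIRE
t=12: input=0 -> V=0

Answer: 0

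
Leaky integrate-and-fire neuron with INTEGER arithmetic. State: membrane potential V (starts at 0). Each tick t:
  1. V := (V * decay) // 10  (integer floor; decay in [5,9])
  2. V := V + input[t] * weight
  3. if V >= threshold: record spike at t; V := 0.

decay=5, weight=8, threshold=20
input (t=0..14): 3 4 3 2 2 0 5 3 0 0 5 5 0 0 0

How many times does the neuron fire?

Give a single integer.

t=0: input=3 -> V=0 FIRE
t=1: input=4 -> V=0 FIRE
t=2: input=3 -> V=0 FIRE
t=3: input=2 -> V=16
t=4: input=2 -> V=0 FIRE
t=5: input=0 -> V=0
t=6: input=5 -> V=0 FIRE
t=7: input=3 -> V=0 FIRE
t=8: input=0 -> V=0
t=9: input=0 -> V=0
t=10: input=5 -> V=0 FIRE
t=11: input=5 -> V=0 FIRE
t=12: input=0 -> V=0
t=13: input=0 -> V=0
t=14: input=0 -> V=0

Answer: 8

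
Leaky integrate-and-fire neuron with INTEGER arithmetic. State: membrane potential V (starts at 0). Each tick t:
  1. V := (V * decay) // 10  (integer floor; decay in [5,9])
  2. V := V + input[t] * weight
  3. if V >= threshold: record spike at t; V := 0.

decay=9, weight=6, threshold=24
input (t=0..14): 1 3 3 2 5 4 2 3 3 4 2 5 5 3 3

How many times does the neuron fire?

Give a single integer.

Answer: 8

Derivation:
t=0: input=1 -> V=6
t=1: input=3 -> V=23
t=2: input=3 -> V=0 FIRE
t=3: input=2 -> V=12
t=4: input=5 -> V=0 FIRE
t=5: input=4 -> V=0 FIRE
t=6: input=2 -> V=12
t=7: input=3 -> V=0 FIRE
t=8: input=3 -> V=18
t=9: input=4 -> V=0 FIRE
t=10: input=2 -> V=12
t=11: input=5 -> V=0 FIRE
t=12: input=5 -> V=0 FIRE
t=13: input=3 -> V=18
t=14: input=3 -> V=0 FIRE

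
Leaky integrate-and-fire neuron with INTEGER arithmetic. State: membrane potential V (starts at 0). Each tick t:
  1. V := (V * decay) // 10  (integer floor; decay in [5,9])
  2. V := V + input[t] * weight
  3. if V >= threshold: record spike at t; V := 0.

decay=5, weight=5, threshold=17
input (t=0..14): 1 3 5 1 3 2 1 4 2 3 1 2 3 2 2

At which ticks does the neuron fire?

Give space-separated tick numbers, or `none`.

Answer: 1 2 4 7 9 12

Derivation:
t=0: input=1 -> V=5
t=1: input=3 -> V=0 FIRE
t=2: input=5 -> V=0 FIRE
t=3: input=1 -> V=5
t=4: input=3 -> V=0 FIRE
t=5: input=2 -> V=10
t=6: input=1 -> V=10
t=7: input=4 -> V=0 FIRE
t=8: input=2 -> V=10
t=9: input=3 -> V=0 FIRE
t=10: input=1 -> V=5
t=11: input=2 -> V=12
t=12: input=3 -> V=0 FIRE
t=13: input=2 -> V=10
t=14: input=2 -> V=15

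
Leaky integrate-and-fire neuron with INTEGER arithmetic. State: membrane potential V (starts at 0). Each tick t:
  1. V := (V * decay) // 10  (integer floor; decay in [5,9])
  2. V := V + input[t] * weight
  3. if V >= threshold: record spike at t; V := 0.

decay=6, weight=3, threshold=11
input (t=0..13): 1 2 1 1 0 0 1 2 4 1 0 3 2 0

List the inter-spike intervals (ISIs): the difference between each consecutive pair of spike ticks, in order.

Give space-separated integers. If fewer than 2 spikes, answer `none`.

t=0: input=1 -> V=3
t=1: input=2 -> V=7
t=2: input=1 -> V=7
t=3: input=1 -> V=7
t=4: input=0 -> V=4
t=5: input=0 -> V=2
t=6: input=1 -> V=4
t=7: input=2 -> V=8
t=8: input=4 -> V=0 FIRE
t=9: input=1 -> V=3
t=10: input=0 -> V=1
t=11: input=3 -> V=9
t=12: input=2 -> V=0 FIRE
t=13: input=0 -> V=0

Answer: 4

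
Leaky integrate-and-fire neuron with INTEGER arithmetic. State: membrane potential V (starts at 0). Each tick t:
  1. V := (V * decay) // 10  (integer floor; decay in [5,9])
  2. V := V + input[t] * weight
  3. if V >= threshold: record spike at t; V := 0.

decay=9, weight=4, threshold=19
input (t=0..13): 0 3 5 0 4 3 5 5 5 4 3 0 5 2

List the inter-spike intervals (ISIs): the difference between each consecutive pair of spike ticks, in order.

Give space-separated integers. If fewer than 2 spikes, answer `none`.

Answer: 3 1 1 1 2 2

Derivation:
t=0: input=0 -> V=0
t=1: input=3 -> V=12
t=2: input=5 -> V=0 FIRE
t=3: input=0 -> V=0
t=4: input=4 -> V=16
t=5: input=3 -> V=0 FIRE
t=6: input=5 -> V=0 FIRE
t=7: input=5 -> V=0 FIRE
t=8: input=5 -> V=0 FIRE
t=9: input=4 -> V=16
t=10: input=3 -> V=0 FIRE
t=11: input=0 -> V=0
t=12: input=5 -> V=0 FIRE
t=13: input=2 -> V=8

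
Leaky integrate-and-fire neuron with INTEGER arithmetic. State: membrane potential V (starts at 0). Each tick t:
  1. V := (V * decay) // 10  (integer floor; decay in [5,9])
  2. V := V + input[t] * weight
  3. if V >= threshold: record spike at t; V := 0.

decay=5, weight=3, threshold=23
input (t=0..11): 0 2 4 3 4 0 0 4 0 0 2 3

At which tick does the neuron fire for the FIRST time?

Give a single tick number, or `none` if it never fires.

Answer: none

Derivation:
t=0: input=0 -> V=0
t=1: input=2 -> V=6
t=2: input=4 -> V=15
t=3: input=3 -> V=16
t=4: input=4 -> V=20
t=5: input=0 -> V=10
t=6: input=0 -> V=5
t=7: input=4 -> V=14
t=8: input=0 -> V=7
t=9: input=0 -> V=3
t=10: input=2 -> V=7
t=11: input=3 -> V=12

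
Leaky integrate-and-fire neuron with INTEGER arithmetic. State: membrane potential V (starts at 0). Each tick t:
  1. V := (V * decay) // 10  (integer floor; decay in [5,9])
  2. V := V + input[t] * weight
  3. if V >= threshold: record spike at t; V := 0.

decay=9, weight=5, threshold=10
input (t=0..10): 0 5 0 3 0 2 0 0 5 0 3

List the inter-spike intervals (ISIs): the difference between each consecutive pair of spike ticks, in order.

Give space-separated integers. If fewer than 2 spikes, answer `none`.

Answer: 2 2 3 2

Derivation:
t=0: input=0 -> V=0
t=1: input=5 -> V=0 FIRE
t=2: input=0 -> V=0
t=3: input=3 -> V=0 FIRE
t=4: input=0 -> V=0
t=5: input=2 -> V=0 FIRE
t=6: input=0 -> V=0
t=7: input=0 -> V=0
t=8: input=5 -> V=0 FIRE
t=9: input=0 -> V=0
t=10: input=3 -> V=0 FIRE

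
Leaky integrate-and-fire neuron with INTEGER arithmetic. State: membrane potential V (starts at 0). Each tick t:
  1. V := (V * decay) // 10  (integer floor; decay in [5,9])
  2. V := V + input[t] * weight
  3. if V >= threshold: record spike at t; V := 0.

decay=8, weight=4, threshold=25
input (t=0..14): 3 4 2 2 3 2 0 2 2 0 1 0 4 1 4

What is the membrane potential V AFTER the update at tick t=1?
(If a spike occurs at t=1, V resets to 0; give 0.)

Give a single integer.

Answer: 0

Derivation:
t=0: input=3 -> V=12
t=1: input=4 -> V=0 FIRE
t=2: input=2 -> V=8
t=3: input=2 -> V=14
t=4: input=3 -> V=23
t=5: input=2 -> V=0 FIRE
t=6: input=0 -> V=0
t=7: input=2 -> V=8
t=8: input=2 -> V=14
t=9: input=0 -> V=11
t=10: input=1 -> V=12
t=11: input=0 -> V=9
t=12: input=4 -> V=23
t=13: input=1 -> V=22
t=14: input=4 -> V=0 FIRE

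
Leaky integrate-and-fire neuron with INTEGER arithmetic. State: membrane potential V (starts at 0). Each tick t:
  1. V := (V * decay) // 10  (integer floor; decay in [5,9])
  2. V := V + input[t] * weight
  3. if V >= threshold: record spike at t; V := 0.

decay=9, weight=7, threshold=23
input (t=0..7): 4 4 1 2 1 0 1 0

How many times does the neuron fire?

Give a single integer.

t=0: input=4 -> V=0 FIRE
t=1: input=4 -> V=0 FIRE
t=2: input=1 -> V=7
t=3: input=2 -> V=20
t=4: input=1 -> V=0 FIRE
t=5: input=0 -> V=0
t=6: input=1 -> V=7
t=7: input=0 -> V=6

Answer: 3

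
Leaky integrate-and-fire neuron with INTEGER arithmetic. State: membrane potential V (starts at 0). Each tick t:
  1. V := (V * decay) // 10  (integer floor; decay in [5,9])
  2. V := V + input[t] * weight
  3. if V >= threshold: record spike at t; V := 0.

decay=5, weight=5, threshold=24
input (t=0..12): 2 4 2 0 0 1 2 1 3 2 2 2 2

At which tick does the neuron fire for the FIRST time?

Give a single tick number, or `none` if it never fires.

t=0: input=2 -> V=10
t=1: input=4 -> V=0 FIRE
t=2: input=2 -> V=10
t=3: input=0 -> V=5
t=4: input=0 -> V=2
t=5: input=1 -> V=6
t=6: input=2 -> V=13
t=7: input=1 -> V=11
t=8: input=3 -> V=20
t=9: input=2 -> V=20
t=10: input=2 -> V=20
t=11: input=2 -> V=20
t=12: input=2 -> V=20

Answer: 1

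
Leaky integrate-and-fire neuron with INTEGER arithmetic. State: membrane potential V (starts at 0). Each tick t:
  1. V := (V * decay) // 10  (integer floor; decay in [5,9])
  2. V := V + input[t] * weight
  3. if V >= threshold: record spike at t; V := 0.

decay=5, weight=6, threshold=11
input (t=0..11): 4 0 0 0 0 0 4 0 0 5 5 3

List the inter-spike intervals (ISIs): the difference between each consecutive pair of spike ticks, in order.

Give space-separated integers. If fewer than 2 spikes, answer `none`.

t=0: input=4 -> V=0 FIRE
t=1: input=0 -> V=0
t=2: input=0 -> V=0
t=3: input=0 -> V=0
t=4: input=0 -> V=0
t=5: input=0 -> V=0
t=6: input=4 -> V=0 FIRE
t=7: input=0 -> V=0
t=8: input=0 -> V=0
t=9: input=5 -> V=0 FIRE
t=10: input=5 -> V=0 FIRE
t=11: input=3 -> V=0 FIRE

Answer: 6 3 1 1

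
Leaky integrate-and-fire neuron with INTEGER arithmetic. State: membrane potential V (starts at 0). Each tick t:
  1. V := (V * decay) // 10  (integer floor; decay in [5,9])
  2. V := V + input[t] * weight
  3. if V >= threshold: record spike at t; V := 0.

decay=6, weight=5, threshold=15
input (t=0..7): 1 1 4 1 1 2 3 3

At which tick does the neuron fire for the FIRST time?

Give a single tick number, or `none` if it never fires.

Answer: 2

Derivation:
t=0: input=1 -> V=5
t=1: input=1 -> V=8
t=2: input=4 -> V=0 FIRE
t=3: input=1 -> V=5
t=4: input=1 -> V=8
t=5: input=2 -> V=14
t=6: input=3 -> V=0 FIRE
t=7: input=3 -> V=0 FIRE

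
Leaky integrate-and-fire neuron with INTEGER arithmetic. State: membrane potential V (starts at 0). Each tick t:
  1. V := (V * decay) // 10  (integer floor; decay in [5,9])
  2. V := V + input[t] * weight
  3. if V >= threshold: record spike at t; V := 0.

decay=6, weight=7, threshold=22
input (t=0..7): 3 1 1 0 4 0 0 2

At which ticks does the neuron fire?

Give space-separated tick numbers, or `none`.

t=0: input=3 -> V=21
t=1: input=1 -> V=19
t=2: input=1 -> V=18
t=3: input=0 -> V=10
t=4: input=4 -> V=0 FIRE
t=5: input=0 -> V=0
t=6: input=0 -> V=0
t=7: input=2 -> V=14

Answer: 4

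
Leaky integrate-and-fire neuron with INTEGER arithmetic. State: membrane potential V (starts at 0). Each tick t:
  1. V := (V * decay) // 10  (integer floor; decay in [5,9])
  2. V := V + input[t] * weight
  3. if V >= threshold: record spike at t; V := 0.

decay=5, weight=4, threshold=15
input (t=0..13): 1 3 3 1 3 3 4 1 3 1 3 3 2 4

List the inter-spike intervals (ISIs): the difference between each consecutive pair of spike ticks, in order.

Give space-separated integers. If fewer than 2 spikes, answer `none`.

t=0: input=1 -> V=4
t=1: input=3 -> V=14
t=2: input=3 -> V=0 FIRE
t=3: input=1 -> V=4
t=4: input=3 -> V=14
t=5: input=3 -> V=0 FIRE
t=6: input=4 -> V=0 FIRE
t=7: input=1 -> V=4
t=8: input=3 -> V=14
t=9: input=1 -> V=11
t=10: input=3 -> V=0 FIRE
t=11: input=3 -> V=12
t=12: input=2 -> V=14
t=13: input=4 -> V=0 FIRE

Answer: 3 1 4 3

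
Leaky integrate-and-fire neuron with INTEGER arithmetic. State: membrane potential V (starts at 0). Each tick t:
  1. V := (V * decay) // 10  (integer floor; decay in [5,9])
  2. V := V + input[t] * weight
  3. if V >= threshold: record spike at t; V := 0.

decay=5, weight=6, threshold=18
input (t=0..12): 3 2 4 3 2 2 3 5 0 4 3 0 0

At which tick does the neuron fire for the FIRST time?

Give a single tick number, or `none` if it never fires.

Answer: 0

Derivation:
t=0: input=3 -> V=0 FIRE
t=1: input=2 -> V=12
t=2: input=4 -> V=0 FIRE
t=3: input=3 -> V=0 FIRE
t=4: input=2 -> V=12
t=5: input=2 -> V=0 FIRE
t=6: input=3 -> V=0 FIRE
t=7: input=5 -> V=0 FIRE
t=8: input=0 -> V=0
t=9: input=4 -> V=0 FIRE
t=10: input=3 -> V=0 FIRE
t=11: input=0 -> V=0
t=12: input=0 -> V=0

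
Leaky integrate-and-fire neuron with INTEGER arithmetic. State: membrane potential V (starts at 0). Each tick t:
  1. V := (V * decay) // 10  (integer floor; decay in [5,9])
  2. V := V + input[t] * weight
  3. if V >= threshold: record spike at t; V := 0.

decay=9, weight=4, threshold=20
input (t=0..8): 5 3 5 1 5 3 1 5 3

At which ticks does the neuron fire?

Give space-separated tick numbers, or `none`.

Answer: 0 2 4 7

Derivation:
t=0: input=5 -> V=0 FIRE
t=1: input=3 -> V=12
t=2: input=5 -> V=0 FIRE
t=3: input=1 -> V=4
t=4: input=5 -> V=0 FIRE
t=5: input=3 -> V=12
t=6: input=1 -> V=14
t=7: input=5 -> V=0 FIRE
t=8: input=3 -> V=12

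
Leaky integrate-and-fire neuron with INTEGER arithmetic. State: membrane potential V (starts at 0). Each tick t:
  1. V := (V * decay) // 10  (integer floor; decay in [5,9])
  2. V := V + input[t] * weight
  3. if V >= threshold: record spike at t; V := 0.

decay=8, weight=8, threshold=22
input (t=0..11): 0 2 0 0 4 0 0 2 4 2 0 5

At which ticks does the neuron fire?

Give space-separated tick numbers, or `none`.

t=0: input=0 -> V=0
t=1: input=2 -> V=16
t=2: input=0 -> V=12
t=3: input=0 -> V=9
t=4: input=4 -> V=0 FIRE
t=5: input=0 -> V=0
t=6: input=0 -> V=0
t=7: input=2 -> V=16
t=8: input=4 -> V=0 FIRE
t=9: input=2 -> V=16
t=10: input=0 -> V=12
t=11: input=5 -> V=0 FIRE

Answer: 4 8 11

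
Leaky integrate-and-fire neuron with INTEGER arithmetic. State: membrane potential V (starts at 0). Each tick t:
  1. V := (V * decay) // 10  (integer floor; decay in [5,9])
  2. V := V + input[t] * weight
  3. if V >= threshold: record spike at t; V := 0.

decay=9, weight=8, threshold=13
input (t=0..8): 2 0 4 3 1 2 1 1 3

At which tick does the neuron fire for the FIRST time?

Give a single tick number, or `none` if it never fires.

t=0: input=2 -> V=0 FIRE
t=1: input=0 -> V=0
t=2: input=4 -> V=0 FIRE
t=3: input=3 -> V=0 FIRE
t=4: input=1 -> V=8
t=5: input=2 -> V=0 FIRE
t=6: input=1 -> V=8
t=7: input=1 -> V=0 FIRE
t=8: input=3 -> V=0 FIRE

Answer: 0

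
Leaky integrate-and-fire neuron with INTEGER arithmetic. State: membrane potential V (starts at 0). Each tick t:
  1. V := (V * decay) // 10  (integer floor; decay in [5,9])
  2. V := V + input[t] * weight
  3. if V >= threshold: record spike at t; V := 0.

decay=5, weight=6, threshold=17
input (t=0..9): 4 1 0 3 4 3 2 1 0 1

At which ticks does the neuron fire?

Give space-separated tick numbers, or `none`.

t=0: input=4 -> V=0 FIRE
t=1: input=1 -> V=6
t=2: input=0 -> V=3
t=3: input=3 -> V=0 FIRE
t=4: input=4 -> V=0 FIRE
t=5: input=3 -> V=0 FIRE
t=6: input=2 -> V=12
t=7: input=1 -> V=12
t=8: input=0 -> V=6
t=9: input=1 -> V=9

Answer: 0 3 4 5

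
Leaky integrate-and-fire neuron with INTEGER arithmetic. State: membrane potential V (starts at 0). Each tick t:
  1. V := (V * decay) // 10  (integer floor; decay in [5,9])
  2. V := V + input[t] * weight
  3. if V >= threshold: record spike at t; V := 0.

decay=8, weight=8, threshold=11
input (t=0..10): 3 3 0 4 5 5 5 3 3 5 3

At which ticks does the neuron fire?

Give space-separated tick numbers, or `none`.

Answer: 0 1 3 4 5 6 7 8 9 10

Derivation:
t=0: input=3 -> V=0 FIRE
t=1: input=3 -> V=0 FIRE
t=2: input=0 -> V=0
t=3: input=4 -> V=0 FIRE
t=4: input=5 -> V=0 FIRE
t=5: input=5 -> V=0 FIRE
t=6: input=5 -> V=0 FIRE
t=7: input=3 -> V=0 FIRE
t=8: input=3 -> V=0 FIRE
t=9: input=5 -> V=0 FIRE
t=10: input=3 -> V=0 FIRE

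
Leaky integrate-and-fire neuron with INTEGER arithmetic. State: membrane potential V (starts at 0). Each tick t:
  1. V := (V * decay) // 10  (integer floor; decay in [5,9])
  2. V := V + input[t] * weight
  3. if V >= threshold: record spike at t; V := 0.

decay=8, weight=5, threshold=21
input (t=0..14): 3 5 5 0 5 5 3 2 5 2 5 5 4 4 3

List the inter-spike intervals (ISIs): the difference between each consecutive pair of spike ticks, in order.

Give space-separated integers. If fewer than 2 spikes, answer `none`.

t=0: input=3 -> V=15
t=1: input=5 -> V=0 FIRE
t=2: input=5 -> V=0 FIRE
t=3: input=0 -> V=0
t=4: input=5 -> V=0 FIRE
t=5: input=5 -> V=0 FIRE
t=6: input=3 -> V=15
t=7: input=2 -> V=0 FIRE
t=8: input=5 -> V=0 FIRE
t=9: input=2 -> V=10
t=10: input=5 -> V=0 FIRE
t=11: input=5 -> V=0 FIRE
t=12: input=4 -> V=20
t=13: input=4 -> V=0 FIRE
t=14: input=3 -> V=15

Answer: 1 2 1 2 1 2 1 2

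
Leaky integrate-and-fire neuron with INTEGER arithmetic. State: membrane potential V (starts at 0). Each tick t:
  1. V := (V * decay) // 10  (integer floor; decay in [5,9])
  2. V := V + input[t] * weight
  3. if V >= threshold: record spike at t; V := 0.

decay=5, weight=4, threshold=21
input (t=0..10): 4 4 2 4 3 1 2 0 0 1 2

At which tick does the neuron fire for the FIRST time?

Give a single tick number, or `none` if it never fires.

t=0: input=4 -> V=16
t=1: input=4 -> V=0 FIRE
t=2: input=2 -> V=8
t=3: input=4 -> V=20
t=4: input=3 -> V=0 FIRE
t=5: input=1 -> V=4
t=6: input=2 -> V=10
t=7: input=0 -> V=5
t=8: input=0 -> V=2
t=9: input=1 -> V=5
t=10: input=2 -> V=10

Answer: 1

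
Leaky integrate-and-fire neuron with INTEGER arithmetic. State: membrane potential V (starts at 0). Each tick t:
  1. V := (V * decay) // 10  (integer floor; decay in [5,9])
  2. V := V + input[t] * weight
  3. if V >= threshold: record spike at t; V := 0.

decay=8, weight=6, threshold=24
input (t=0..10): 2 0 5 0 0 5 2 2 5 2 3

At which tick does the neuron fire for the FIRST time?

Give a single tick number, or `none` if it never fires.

Answer: 2

Derivation:
t=0: input=2 -> V=12
t=1: input=0 -> V=9
t=2: input=5 -> V=0 FIRE
t=3: input=0 -> V=0
t=4: input=0 -> V=0
t=5: input=5 -> V=0 FIRE
t=6: input=2 -> V=12
t=7: input=2 -> V=21
t=8: input=5 -> V=0 FIRE
t=9: input=2 -> V=12
t=10: input=3 -> V=0 FIRE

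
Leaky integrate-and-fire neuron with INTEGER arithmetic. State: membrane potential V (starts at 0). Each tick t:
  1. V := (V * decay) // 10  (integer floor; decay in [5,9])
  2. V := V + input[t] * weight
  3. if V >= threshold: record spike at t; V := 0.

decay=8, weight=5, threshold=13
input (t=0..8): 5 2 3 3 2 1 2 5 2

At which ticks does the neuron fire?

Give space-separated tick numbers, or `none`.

t=0: input=5 -> V=0 FIRE
t=1: input=2 -> V=10
t=2: input=3 -> V=0 FIRE
t=3: input=3 -> V=0 FIRE
t=4: input=2 -> V=10
t=5: input=1 -> V=0 FIRE
t=6: input=2 -> V=10
t=7: input=5 -> V=0 FIRE
t=8: input=2 -> V=10

Answer: 0 2 3 5 7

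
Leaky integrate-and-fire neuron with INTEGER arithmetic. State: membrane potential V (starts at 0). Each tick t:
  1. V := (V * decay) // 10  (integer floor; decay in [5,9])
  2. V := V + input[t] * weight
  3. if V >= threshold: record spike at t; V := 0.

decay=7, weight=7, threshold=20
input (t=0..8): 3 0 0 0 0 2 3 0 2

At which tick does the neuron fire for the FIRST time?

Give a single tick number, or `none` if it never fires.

Answer: 0

Derivation:
t=0: input=3 -> V=0 FIRE
t=1: input=0 -> V=0
t=2: input=0 -> V=0
t=3: input=0 -> V=0
t=4: input=0 -> V=0
t=5: input=2 -> V=14
t=6: input=3 -> V=0 FIRE
t=7: input=0 -> V=0
t=8: input=2 -> V=14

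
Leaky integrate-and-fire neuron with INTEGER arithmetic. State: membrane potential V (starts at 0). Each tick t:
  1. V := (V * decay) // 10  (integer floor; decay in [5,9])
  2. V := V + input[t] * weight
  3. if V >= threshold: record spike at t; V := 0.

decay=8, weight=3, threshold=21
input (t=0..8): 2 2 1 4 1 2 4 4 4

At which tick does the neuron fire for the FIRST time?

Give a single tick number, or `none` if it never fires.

Answer: 5

Derivation:
t=0: input=2 -> V=6
t=1: input=2 -> V=10
t=2: input=1 -> V=11
t=3: input=4 -> V=20
t=4: input=1 -> V=19
t=5: input=2 -> V=0 FIRE
t=6: input=4 -> V=12
t=7: input=4 -> V=0 FIRE
t=8: input=4 -> V=12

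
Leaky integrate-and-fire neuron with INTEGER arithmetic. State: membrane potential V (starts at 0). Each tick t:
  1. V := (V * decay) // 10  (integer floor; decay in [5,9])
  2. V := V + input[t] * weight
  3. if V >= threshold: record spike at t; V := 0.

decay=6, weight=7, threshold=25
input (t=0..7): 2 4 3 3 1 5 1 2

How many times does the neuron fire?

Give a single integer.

Answer: 3

Derivation:
t=0: input=2 -> V=14
t=1: input=4 -> V=0 FIRE
t=2: input=3 -> V=21
t=3: input=3 -> V=0 FIRE
t=4: input=1 -> V=7
t=5: input=5 -> V=0 FIRE
t=6: input=1 -> V=7
t=7: input=2 -> V=18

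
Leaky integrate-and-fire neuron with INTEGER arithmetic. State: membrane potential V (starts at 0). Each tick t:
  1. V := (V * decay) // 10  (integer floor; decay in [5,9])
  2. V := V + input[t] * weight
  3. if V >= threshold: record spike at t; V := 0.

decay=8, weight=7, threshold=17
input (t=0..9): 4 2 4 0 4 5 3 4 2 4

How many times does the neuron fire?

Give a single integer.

t=0: input=4 -> V=0 FIRE
t=1: input=2 -> V=14
t=2: input=4 -> V=0 FIRE
t=3: input=0 -> V=0
t=4: input=4 -> V=0 FIRE
t=5: input=5 -> V=0 FIRE
t=6: input=3 -> V=0 FIRE
t=7: input=4 -> V=0 FIRE
t=8: input=2 -> V=14
t=9: input=4 -> V=0 FIRE

Answer: 7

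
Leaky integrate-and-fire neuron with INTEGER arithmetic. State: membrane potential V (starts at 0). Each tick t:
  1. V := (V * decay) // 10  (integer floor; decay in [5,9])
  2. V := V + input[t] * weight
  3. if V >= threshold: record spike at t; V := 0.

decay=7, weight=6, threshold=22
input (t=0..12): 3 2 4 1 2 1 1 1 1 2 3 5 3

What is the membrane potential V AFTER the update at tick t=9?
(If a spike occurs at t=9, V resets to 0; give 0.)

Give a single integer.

t=0: input=3 -> V=18
t=1: input=2 -> V=0 FIRE
t=2: input=4 -> V=0 FIRE
t=3: input=1 -> V=6
t=4: input=2 -> V=16
t=5: input=1 -> V=17
t=6: input=1 -> V=17
t=7: input=1 -> V=17
t=8: input=1 -> V=17
t=9: input=2 -> V=0 FIRE
t=10: input=3 -> V=18
t=11: input=5 -> V=0 FIRE
t=12: input=3 -> V=18

Answer: 0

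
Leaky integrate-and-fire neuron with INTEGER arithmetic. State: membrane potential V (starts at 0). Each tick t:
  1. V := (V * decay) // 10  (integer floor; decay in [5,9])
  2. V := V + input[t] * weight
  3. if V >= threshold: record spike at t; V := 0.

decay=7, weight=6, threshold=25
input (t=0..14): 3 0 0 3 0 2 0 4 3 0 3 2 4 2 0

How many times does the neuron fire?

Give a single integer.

Answer: 3

Derivation:
t=0: input=3 -> V=18
t=1: input=0 -> V=12
t=2: input=0 -> V=8
t=3: input=3 -> V=23
t=4: input=0 -> V=16
t=5: input=2 -> V=23
t=6: input=0 -> V=16
t=7: input=4 -> V=0 FIRE
t=8: input=3 -> V=18
t=9: input=0 -> V=12
t=10: input=3 -> V=0 FIRE
t=11: input=2 -> V=12
t=12: input=4 -> V=0 FIRE
t=13: input=2 -> V=12
t=14: input=0 -> V=8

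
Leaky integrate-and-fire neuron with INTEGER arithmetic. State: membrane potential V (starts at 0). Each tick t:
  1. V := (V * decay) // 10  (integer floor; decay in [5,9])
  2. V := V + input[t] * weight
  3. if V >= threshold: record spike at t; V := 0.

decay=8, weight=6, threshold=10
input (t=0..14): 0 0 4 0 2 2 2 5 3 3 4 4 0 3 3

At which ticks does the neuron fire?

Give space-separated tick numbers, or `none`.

Answer: 2 4 5 6 7 8 9 10 11 13 14

Derivation:
t=0: input=0 -> V=0
t=1: input=0 -> V=0
t=2: input=4 -> V=0 FIRE
t=3: input=0 -> V=0
t=4: input=2 -> V=0 FIRE
t=5: input=2 -> V=0 FIRE
t=6: input=2 -> V=0 FIRE
t=7: input=5 -> V=0 FIRE
t=8: input=3 -> V=0 FIRE
t=9: input=3 -> V=0 FIRE
t=10: input=4 -> V=0 FIRE
t=11: input=4 -> V=0 FIRE
t=12: input=0 -> V=0
t=13: input=3 -> V=0 FIRE
t=14: input=3 -> V=0 FIRE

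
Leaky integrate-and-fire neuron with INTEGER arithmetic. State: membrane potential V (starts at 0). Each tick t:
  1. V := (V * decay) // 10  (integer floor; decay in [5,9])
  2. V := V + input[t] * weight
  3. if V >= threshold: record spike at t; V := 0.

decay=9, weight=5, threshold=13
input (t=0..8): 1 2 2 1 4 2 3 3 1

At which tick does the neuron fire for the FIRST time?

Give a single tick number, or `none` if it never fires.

Answer: 1

Derivation:
t=0: input=1 -> V=5
t=1: input=2 -> V=0 FIRE
t=2: input=2 -> V=10
t=3: input=1 -> V=0 FIRE
t=4: input=4 -> V=0 FIRE
t=5: input=2 -> V=10
t=6: input=3 -> V=0 FIRE
t=7: input=3 -> V=0 FIRE
t=8: input=1 -> V=5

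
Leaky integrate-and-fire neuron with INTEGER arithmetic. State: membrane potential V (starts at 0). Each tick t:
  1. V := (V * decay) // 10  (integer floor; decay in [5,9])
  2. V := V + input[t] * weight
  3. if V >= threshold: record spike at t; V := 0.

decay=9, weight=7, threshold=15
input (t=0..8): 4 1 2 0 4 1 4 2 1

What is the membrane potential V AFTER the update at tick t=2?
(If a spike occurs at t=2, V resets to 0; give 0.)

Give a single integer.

Answer: 0

Derivation:
t=0: input=4 -> V=0 FIRE
t=1: input=1 -> V=7
t=2: input=2 -> V=0 FIRE
t=3: input=0 -> V=0
t=4: input=4 -> V=0 FIRE
t=5: input=1 -> V=7
t=6: input=4 -> V=0 FIRE
t=7: input=2 -> V=14
t=8: input=1 -> V=0 FIRE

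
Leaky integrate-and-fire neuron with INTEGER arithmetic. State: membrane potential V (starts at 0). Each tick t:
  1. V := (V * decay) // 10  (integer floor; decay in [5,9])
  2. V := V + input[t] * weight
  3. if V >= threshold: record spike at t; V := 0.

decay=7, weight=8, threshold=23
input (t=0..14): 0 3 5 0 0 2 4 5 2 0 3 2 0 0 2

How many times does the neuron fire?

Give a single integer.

Answer: 5

Derivation:
t=0: input=0 -> V=0
t=1: input=3 -> V=0 FIRE
t=2: input=5 -> V=0 FIRE
t=3: input=0 -> V=0
t=4: input=0 -> V=0
t=5: input=2 -> V=16
t=6: input=4 -> V=0 FIRE
t=7: input=5 -> V=0 FIRE
t=8: input=2 -> V=16
t=9: input=0 -> V=11
t=10: input=3 -> V=0 FIRE
t=11: input=2 -> V=16
t=12: input=0 -> V=11
t=13: input=0 -> V=7
t=14: input=2 -> V=20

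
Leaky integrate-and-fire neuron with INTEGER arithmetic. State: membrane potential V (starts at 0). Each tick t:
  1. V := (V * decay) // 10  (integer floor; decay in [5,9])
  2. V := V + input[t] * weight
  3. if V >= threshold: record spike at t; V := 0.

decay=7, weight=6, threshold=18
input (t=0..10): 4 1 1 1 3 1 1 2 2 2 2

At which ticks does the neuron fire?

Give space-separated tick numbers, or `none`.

t=0: input=4 -> V=0 FIRE
t=1: input=1 -> V=6
t=2: input=1 -> V=10
t=3: input=1 -> V=13
t=4: input=3 -> V=0 FIRE
t=5: input=1 -> V=6
t=6: input=1 -> V=10
t=7: input=2 -> V=0 FIRE
t=8: input=2 -> V=12
t=9: input=2 -> V=0 FIRE
t=10: input=2 -> V=12

Answer: 0 4 7 9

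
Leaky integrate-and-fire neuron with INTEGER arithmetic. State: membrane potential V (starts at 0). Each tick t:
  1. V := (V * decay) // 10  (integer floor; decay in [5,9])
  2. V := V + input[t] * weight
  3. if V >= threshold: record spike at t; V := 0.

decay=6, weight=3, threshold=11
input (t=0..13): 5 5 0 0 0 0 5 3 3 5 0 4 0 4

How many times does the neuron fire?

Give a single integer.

t=0: input=5 -> V=0 FIRE
t=1: input=5 -> V=0 FIRE
t=2: input=0 -> V=0
t=3: input=0 -> V=0
t=4: input=0 -> V=0
t=5: input=0 -> V=0
t=6: input=5 -> V=0 FIRE
t=7: input=3 -> V=9
t=8: input=3 -> V=0 FIRE
t=9: input=5 -> V=0 FIRE
t=10: input=0 -> V=0
t=11: input=4 -> V=0 FIRE
t=12: input=0 -> V=0
t=13: input=4 -> V=0 FIRE

Answer: 7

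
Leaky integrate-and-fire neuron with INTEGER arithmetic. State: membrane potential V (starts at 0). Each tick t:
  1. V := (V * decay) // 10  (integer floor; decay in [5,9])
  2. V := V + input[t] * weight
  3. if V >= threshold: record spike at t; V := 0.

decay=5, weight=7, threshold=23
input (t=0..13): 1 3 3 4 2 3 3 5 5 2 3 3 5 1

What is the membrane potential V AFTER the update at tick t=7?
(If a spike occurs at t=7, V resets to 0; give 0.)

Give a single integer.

Answer: 0

Derivation:
t=0: input=1 -> V=7
t=1: input=3 -> V=0 FIRE
t=2: input=3 -> V=21
t=3: input=4 -> V=0 FIRE
t=4: input=2 -> V=14
t=5: input=3 -> V=0 FIRE
t=6: input=3 -> V=21
t=7: input=5 -> V=0 FIRE
t=8: input=5 -> V=0 FIRE
t=9: input=2 -> V=14
t=10: input=3 -> V=0 FIRE
t=11: input=3 -> V=21
t=12: input=5 -> V=0 FIRE
t=13: input=1 -> V=7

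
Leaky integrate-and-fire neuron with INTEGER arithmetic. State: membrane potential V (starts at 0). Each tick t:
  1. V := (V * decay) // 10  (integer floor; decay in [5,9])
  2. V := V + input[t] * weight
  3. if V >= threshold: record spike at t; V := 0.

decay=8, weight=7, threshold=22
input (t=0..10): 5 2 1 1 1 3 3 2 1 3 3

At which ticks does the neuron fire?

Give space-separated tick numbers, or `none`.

Answer: 0 4 6 9

Derivation:
t=0: input=5 -> V=0 FIRE
t=1: input=2 -> V=14
t=2: input=1 -> V=18
t=3: input=1 -> V=21
t=4: input=1 -> V=0 FIRE
t=5: input=3 -> V=21
t=6: input=3 -> V=0 FIRE
t=7: input=2 -> V=14
t=8: input=1 -> V=18
t=9: input=3 -> V=0 FIRE
t=10: input=3 -> V=21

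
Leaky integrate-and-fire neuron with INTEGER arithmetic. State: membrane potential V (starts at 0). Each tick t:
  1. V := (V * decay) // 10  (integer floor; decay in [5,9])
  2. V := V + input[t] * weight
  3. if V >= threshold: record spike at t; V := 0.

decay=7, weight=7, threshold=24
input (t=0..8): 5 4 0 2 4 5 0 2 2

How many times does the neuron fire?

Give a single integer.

Answer: 4

Derivation:
t=0: input=5 -> V=0 FIRE
t=1: input=4 -> V=0 FIRE
t=2: input=0 -> V=0
t=3: input=2 -> V=14
t=4: input=4 -> V=0 FIRE
t=5: input=5 -> V=0 FIRE
t=6: input=0 -> V=0
t=7: input=2 -> V=14
t=8: input=2 -> V=23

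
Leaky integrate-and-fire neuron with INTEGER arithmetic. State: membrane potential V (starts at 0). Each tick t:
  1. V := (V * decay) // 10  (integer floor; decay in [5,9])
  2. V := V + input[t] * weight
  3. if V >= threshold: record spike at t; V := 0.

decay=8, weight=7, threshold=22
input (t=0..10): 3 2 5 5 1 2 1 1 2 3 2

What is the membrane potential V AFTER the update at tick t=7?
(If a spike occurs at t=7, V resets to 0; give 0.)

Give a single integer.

Answer: 7

Derivation:
t=0: input=3 -> V=21
t=1: input=2 -> V=0 FIRE
t=2: input=5 -> V=0 FIRE
t=3: input=5 -> V=0 FIRE
t=4: input=1 -> V=7
t=5: input=2 -> V=19
t=6: input=1 -> V=0 FIRE
t=7: input=1 -> V=7
t=8: input=2 -> V=19
t=9: input=3 -> V=0 FIRE
t=10: input=2 -> V=14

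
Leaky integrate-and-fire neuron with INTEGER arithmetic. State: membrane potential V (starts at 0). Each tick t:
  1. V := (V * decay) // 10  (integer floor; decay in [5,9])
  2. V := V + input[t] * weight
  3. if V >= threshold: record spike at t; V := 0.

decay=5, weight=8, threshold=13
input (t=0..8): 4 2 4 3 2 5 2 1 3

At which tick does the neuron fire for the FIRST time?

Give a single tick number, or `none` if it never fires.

Answer: 0

Derivation:
t=0: input=4 -> V=0 FIRE
t=1: input=2 -> V=0 FIRE
t=2: input=4 -> V=0 FIRE
t=3: input=3 -> V=0 FIRE
t=4: input=2 -> V=0 FIRE
t=5: input=5 -> V=0 FIRE
t=6: input=2 -> V=0 FIRE
t=7: input=1 -> V=8
t=8: input=3 -> V=0 FIRE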